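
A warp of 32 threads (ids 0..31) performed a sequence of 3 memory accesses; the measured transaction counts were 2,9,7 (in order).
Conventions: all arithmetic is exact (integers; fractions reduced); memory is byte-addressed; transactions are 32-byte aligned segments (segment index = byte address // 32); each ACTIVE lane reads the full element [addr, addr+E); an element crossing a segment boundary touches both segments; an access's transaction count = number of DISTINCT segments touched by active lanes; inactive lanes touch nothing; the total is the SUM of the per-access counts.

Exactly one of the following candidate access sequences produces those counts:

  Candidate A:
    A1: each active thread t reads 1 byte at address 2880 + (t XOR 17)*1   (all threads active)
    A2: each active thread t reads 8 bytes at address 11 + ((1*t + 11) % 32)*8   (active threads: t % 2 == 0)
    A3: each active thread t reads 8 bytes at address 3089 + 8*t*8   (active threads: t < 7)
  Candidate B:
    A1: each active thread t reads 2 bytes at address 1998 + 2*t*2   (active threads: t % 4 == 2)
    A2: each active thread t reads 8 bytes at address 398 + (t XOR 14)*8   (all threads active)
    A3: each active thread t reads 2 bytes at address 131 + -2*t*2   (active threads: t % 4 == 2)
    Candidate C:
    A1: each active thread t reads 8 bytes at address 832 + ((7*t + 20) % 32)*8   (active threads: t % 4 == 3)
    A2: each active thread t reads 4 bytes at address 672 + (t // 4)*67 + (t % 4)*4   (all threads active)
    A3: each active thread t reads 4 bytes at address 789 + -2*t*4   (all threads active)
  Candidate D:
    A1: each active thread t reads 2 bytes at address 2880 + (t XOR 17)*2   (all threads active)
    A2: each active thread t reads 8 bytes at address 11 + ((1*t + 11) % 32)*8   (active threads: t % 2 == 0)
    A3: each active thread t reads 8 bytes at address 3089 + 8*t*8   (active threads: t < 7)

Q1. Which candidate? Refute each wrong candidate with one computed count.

A: A1 gives 1 transaction, not 2
B: A1 gives 5 transactions, not 2
C: A1 gives 8 transactions, not 2
D: all counts match (2,9,7)

Answer: D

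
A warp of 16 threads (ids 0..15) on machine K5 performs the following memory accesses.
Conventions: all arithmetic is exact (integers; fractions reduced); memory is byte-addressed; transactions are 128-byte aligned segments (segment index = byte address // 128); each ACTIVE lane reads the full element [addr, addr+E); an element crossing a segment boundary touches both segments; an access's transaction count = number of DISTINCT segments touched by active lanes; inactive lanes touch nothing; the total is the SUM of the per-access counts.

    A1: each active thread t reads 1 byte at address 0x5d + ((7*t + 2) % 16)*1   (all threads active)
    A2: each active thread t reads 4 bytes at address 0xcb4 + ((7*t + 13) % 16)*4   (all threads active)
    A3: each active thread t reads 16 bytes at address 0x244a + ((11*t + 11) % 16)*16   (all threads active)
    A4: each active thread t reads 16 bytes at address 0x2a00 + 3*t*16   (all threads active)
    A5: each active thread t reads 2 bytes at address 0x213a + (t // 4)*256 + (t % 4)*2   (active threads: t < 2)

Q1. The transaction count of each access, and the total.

A1: 1 transaction
A2: 1 transaction
A3: 3 transactions
A4: 6 transactions
A5: 1 transaction

Answer: 1,1,3,6,1; total 12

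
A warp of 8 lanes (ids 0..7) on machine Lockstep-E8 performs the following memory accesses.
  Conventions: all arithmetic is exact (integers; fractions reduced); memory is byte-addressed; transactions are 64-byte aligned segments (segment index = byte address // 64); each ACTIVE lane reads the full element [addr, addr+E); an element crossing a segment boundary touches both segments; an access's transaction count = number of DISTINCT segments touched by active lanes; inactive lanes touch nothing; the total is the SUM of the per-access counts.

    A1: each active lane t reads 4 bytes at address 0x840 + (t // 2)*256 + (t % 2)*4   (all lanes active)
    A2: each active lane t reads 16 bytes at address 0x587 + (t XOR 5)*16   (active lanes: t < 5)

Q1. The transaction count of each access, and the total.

A1: 4 transactions
A2: 3 transactions

Answer: 4,3; total 7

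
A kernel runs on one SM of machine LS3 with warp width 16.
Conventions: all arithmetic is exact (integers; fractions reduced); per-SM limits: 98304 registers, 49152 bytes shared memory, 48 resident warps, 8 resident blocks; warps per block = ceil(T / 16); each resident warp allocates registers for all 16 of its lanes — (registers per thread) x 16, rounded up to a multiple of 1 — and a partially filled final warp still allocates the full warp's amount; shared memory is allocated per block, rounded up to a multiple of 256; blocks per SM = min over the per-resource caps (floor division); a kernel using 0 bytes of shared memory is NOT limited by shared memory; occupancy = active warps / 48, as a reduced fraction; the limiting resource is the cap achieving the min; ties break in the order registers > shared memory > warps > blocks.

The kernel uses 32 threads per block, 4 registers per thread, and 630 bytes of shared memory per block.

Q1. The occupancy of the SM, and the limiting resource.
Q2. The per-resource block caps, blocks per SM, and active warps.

Answer: occupancy 1/3, limited by blocks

registers: 768 blocks
shared memory: 64 blocks
warps: 24 blocks
blocks: 8 blocks

Answer: 8 blocks, 16 active warps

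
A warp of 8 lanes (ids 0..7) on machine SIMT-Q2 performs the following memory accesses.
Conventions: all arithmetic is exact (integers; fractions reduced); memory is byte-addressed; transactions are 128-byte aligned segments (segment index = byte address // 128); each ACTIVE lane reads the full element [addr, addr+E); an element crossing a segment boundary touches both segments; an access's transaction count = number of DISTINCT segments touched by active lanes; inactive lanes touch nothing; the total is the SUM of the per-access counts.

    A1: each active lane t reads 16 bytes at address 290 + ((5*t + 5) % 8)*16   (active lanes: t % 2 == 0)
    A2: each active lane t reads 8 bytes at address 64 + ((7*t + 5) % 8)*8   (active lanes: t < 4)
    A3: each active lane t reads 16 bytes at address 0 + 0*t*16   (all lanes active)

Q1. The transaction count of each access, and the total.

A1: 2 transactions
A2: 1 transaction
A3: 1 transaction

Answer: 2,1,1; total 4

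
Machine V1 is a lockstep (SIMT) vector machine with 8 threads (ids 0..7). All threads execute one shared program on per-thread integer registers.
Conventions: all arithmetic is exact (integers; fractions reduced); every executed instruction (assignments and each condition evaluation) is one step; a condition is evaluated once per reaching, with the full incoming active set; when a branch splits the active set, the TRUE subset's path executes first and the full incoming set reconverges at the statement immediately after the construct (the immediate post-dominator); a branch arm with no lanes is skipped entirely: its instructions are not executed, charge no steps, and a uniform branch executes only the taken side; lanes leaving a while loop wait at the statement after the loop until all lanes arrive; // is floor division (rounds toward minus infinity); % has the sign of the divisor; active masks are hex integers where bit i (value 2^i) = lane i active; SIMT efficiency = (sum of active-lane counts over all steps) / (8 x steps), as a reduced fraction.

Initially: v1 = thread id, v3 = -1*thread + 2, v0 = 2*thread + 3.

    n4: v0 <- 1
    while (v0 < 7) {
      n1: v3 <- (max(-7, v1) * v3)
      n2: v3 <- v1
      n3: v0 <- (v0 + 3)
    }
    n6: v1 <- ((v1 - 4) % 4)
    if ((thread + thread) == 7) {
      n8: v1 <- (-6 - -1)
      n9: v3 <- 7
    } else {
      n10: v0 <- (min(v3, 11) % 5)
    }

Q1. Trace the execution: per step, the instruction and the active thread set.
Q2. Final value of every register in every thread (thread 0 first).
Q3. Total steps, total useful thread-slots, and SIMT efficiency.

step 0: v0 <- 1                      0xff
step 1: eval (v0 < 7)                0xff
step 2: v3 <- (max(-7, v1) * v3)     0xff
step 3: v3 <- v1                     0xff
step 4: v0 <- (v0 + 3)               0xff
step 5: eval (v0 < 7)                0xff
step 6: v3 <- (max(-7, v1) * v3)     0xff
step 7: v3 <- v1                     0xff
step 8: v0 <- (v0 + 3)               0xff
step 9: eval (v0 < 7)                0xff
step 10: v1 <- ((v1 - 4) % 4)         0xff
step 11: eval ((thread + thread) == 7) 0xff
step 12: v0 <- (min(v3, 11) % 5)      0xff

Answer: 13 steps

v1: 0,1,2,3,0,1,2,3
v3: 0,1,2,3,4,5,6,7
v0: 0,1,2,3,4,0,1,2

steps = 13; useful = 104; efficiency = 104/104 = 1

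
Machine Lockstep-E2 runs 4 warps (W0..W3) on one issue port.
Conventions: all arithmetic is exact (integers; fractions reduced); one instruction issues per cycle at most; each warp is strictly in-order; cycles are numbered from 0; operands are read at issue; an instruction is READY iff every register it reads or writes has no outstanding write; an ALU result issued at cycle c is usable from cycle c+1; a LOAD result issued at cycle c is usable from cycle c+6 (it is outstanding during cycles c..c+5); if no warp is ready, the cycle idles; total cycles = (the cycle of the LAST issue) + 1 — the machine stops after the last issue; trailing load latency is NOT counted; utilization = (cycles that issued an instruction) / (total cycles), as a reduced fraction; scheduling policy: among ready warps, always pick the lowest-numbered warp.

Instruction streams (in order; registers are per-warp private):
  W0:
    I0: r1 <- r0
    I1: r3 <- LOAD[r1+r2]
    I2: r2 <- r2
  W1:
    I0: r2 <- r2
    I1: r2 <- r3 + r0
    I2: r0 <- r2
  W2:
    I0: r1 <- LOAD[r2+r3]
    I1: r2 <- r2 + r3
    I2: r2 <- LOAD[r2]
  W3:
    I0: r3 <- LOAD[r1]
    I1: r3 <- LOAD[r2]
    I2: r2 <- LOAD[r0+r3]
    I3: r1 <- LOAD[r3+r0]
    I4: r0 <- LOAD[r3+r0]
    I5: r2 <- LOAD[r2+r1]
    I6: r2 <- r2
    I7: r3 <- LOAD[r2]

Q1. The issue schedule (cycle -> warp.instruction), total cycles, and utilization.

cycle 0: W0.I0
cycle 1: W0.I1
cycle 2: W0.I2
cycle 3: W1.I0
cycle 4: W1.I1
cycle 5: W1.I2
cycle 6: W2.I0
cycle 7: W2.I1
cycle 8: W2.I2
cycle 9: W3.I0
cycle 10: idle
cycle 11: idle
cycle 12: idle
cycle 13: idle
cycle 14: idle
cycle 15: W3.I1
cycle 16: idle
cycle 17: idle
cycle 18: idle
cycle 19: idle
cycle 20: idle
cycle 21: W3.I2
cycle 22: W3.I3
cycle 23: W3.I4
cycle 24: idle
cycle 25: idle
cycle 26: idle
cycle 27: idle
cycle 28: W3.I5
cycle 29: idle
cycle 30: idle
cycle 31: idle
cycle 32: idle
cycle 33: idle
cycle 34: W3.I6
cycle 35: W3.I7

Answer: 36 cycles, utilization 17/36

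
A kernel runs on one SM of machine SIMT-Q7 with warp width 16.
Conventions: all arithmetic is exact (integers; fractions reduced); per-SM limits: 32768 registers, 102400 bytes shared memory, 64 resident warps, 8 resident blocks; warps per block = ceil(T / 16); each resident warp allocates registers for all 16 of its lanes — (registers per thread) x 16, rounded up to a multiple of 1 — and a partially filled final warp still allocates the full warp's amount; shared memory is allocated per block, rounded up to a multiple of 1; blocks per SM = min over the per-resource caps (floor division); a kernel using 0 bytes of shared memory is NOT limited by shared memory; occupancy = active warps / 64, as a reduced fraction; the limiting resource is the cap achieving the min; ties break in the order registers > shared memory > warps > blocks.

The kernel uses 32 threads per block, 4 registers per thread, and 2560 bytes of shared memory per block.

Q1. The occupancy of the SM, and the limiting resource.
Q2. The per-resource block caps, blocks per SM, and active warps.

Answer: occupancy 1/4, limited by blocks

registers: 256 blocks
shared memory: 40 blocks
warps: 32 blocks
blocks: 8 blocks

Answer: 8 blocks, 16 active warps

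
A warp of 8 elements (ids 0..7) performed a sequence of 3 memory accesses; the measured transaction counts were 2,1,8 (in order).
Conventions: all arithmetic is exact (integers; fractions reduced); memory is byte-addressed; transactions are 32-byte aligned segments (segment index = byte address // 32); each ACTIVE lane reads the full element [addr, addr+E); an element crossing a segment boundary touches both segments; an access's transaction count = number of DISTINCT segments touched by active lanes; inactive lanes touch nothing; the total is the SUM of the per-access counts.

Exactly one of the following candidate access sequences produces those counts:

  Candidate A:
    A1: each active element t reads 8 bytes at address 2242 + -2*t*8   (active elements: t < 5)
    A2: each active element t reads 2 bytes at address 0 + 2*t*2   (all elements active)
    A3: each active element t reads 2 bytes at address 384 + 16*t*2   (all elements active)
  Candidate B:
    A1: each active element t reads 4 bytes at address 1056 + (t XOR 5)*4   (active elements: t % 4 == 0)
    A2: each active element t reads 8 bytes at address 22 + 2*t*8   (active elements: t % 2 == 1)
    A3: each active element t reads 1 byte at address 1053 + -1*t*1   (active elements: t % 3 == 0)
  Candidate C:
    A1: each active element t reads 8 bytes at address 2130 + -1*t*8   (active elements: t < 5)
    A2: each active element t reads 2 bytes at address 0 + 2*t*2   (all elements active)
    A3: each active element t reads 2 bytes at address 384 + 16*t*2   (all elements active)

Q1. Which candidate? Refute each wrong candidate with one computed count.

A: A1 gives 3 transactions, not 2
B: A1 gives 1 transaction, not 2
C: all counts match (2,1,8)

Answer: C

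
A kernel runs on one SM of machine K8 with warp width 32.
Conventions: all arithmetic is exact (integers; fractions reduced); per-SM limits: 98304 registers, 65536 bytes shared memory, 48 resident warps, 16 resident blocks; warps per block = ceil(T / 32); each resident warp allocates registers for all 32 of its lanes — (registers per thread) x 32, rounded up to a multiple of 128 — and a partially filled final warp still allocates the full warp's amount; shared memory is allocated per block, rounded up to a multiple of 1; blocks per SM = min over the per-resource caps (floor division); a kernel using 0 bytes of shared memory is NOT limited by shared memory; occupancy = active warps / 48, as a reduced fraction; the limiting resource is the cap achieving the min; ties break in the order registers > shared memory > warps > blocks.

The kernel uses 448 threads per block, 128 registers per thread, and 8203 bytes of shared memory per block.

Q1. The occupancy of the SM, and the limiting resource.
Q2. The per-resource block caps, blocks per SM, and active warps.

Answer: occupancy 7/24, limited by registers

registers: 1 block
shared memory: 7 blocks
warps: 3 blocks
blocks: 16 blocks

Answer: 1 block, 14 active warps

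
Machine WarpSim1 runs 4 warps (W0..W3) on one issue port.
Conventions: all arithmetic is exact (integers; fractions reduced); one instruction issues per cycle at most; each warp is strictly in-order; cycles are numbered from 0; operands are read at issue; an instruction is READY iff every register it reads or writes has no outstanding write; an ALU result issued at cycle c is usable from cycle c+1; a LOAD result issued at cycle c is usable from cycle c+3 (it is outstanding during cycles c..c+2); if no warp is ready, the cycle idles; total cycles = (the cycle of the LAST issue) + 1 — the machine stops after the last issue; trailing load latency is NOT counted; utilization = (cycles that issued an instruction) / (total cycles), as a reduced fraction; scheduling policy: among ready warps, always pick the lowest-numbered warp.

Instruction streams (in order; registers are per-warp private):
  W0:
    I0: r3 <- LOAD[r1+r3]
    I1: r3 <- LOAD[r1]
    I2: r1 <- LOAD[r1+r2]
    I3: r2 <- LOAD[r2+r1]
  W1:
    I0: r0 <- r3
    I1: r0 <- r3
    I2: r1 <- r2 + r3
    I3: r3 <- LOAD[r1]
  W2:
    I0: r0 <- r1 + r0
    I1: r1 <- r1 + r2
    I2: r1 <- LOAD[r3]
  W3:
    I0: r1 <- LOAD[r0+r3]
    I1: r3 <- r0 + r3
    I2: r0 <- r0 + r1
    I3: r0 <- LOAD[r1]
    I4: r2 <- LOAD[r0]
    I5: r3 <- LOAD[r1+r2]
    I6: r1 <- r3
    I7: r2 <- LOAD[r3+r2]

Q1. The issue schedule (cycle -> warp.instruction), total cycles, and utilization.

cycle 0: W0.I0
cycle 1: W1.I0
cycle 2: W1.I1
cycle 3: W0.I1
cycle 4: W0.I2
cycle 5: W1.I2
cycle 6: W1.I3
cycle 7: W0.I3
cycle 8: W2.I0
cycle 9: W2.I1
cycle 10: W2.I2
cycle 11: W3.I0
cycle 12: W3.I1
cycle 13: idle
cycle 14: W3.I2
cycle 15: W3.I3
cycle 16: idle
cycle 17: idle
cycle 18: W3.I4
cycle 19: idle
cycle 20: idle
cycle 21: W3.I5
cycle 22: idle
cycle 23: idle
cycle 24: W3.I6
cycle 25: W3.I7

Answer: 26 cycles, utilization 19/26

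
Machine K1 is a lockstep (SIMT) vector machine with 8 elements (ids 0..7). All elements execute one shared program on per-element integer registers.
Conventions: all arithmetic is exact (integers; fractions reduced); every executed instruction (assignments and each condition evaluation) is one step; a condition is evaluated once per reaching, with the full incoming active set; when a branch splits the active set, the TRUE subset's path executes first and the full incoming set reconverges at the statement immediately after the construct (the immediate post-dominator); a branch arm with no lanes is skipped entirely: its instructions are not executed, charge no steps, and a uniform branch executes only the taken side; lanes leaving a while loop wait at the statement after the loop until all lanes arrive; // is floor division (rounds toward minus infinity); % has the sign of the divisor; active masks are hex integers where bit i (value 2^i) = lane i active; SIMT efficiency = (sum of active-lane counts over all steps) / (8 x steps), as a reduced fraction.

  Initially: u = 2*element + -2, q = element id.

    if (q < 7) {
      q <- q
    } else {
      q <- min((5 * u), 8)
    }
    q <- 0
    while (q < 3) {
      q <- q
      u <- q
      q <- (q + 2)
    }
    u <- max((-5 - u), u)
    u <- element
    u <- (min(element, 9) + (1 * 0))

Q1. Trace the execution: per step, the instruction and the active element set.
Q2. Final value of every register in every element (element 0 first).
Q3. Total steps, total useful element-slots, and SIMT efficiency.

step 0: eval (q < 7)                 0xff
step 1: q <- q                       0x7f
step 2: q <- min((5 * u), 8)         0x80
step 3: q <- 0                       0xff
step 4: eval (q < 3)                 0xff
step 5: q <- q                       0xff
step 6: u <- q                       0xff
step 7: q <- (q + 2)                 0xff
step 8: eval (q < 3)                 0xff
step 9: q <- q                       0xff
step 10: u <- q                       0xff
step 11: q <- (q + 2)                 0xff
step 12: eval (q < 3)                 0xff
step 13: u <- max((-5 - u), u)        0xff
step 14: u <- element                 0xff
step 15: u <- (min(element, 9) + (1 * 0)) 0xff

Answer: 16 steps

u: 0,1,2,3,4,5,6,7
q: 4,4,4,4,4,4,4,4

steps = 16; useful = 120; efficiency = 120/128 = 15/16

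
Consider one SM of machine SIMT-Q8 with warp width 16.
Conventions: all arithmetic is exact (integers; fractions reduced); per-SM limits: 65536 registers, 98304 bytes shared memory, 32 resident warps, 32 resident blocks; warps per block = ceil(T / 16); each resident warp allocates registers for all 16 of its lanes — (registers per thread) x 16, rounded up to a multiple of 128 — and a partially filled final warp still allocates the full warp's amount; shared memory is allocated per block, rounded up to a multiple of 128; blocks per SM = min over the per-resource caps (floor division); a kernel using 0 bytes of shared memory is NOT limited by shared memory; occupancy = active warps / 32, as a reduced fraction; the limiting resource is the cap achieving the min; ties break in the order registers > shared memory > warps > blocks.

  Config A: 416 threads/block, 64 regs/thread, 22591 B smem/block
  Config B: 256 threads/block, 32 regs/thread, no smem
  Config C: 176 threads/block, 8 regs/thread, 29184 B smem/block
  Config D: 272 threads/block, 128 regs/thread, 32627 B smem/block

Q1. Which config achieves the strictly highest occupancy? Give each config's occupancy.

occupancies: A 13/16, B 1, C 11/16, D 17/32

Answer: B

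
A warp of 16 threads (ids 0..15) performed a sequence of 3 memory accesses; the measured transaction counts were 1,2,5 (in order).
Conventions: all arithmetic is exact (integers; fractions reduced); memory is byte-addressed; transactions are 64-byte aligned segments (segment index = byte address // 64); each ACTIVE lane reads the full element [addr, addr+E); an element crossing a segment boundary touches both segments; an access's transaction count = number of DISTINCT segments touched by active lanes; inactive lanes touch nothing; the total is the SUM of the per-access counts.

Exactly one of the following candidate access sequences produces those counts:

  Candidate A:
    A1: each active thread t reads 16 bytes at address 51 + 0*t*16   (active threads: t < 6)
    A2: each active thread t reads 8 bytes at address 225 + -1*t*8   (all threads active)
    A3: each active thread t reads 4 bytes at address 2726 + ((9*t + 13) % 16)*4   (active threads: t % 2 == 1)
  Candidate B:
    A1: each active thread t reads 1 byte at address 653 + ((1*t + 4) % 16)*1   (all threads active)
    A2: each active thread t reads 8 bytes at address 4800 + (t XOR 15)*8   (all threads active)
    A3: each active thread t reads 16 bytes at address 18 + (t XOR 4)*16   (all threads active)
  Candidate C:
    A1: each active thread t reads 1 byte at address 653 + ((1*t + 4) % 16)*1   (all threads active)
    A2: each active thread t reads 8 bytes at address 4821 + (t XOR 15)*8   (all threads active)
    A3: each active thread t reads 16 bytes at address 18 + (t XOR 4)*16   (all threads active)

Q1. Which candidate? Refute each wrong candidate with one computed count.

A: A1 gives 2 transactions, not 1
C: A2 gives 3 transactions, not 2
B: all counts match (1,2,5)

Answer: B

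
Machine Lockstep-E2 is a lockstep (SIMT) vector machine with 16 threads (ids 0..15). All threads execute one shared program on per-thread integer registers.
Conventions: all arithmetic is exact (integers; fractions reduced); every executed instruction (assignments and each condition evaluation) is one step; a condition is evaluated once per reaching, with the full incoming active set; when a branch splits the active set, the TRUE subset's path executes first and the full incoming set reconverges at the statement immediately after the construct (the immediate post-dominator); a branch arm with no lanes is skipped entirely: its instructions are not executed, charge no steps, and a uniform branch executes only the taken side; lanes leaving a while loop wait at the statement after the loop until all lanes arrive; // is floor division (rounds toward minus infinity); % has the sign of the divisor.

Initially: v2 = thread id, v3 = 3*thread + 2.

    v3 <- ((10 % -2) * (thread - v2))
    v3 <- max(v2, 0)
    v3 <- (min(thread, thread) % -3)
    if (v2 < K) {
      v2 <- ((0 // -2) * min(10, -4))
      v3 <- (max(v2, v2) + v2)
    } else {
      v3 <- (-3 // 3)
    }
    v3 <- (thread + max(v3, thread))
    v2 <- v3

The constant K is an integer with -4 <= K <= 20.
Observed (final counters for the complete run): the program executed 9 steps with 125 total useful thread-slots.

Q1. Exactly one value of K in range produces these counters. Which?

Answer: K = 13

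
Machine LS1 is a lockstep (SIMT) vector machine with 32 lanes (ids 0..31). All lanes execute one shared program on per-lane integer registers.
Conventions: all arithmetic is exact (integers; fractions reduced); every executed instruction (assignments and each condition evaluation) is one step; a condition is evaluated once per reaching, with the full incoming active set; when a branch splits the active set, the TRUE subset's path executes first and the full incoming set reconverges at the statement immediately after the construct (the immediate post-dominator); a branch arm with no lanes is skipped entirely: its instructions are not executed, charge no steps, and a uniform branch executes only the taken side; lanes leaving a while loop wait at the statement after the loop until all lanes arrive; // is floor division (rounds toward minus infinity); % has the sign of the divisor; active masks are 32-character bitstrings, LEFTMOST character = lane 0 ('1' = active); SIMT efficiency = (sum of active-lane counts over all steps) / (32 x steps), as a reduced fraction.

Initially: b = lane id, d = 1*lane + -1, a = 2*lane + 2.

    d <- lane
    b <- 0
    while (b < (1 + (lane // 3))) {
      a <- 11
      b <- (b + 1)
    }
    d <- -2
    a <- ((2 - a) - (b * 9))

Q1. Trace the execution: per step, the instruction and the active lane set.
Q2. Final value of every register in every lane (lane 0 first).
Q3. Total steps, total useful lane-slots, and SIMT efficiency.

step 0: d <- lane                    11111111111111111111111111111111
step 1: b <- 0                       11111111111111111111111111111111
step 2: eval (b < (1 + (lane // 3))) 11111111111111111111111111111111
step 3: a <- 11                      11111111111111111111111111111111
step 4: b <- (b + 1)                 11111111111111111111111111111111
step 5: eval (b < (1 + (lane // 3))) 11111111111111111111111111111111
step 6: a <- 11                      00011111111111111111111111111111
step 7: b <- (b + 1)                 00011111111111111111111111111111
step 8: eval (b < (1 + (lane // 3))) 00011111111111111111111111111111
step 9: a <- 11                      00000011111111111111111111111111
step 10: b <- (b + 1)                 00000011111111111111111111111111
step 11: eval (b < (1 + (lane // 3))) 00000011111111111111111111111111
step 12: a <- 11                      00000000011111111111111111111111
step 13: b <- (b + 1)                 00000000011111111111111111111111
step 14: eval (b < (1 + (lane // 3))) 00000000011111111111111111111111
step 15: a <- 11                      00000000000011111111111111111111
step 16: b <- (b + 1)                 00000000000011111111111111111111
step 17: eval (b < (1 + (lane // 3))) 00000000000011111111111111111111
step 18: a <- 11                      00000000000000011111111111111111
step 19: b <- (b + 1)                 00000000000000011111111111111111
step 20: eval (b < (1 + (lane // 3))) 00000000000000011111111111111111
step 21: a <- 11                      00000000000000000011111111111111
step 22: b <- (b + 1)                 00000000000000000011111111111111
step 23: eval (b < (1 + (lane // 3))) 00000000000000000011111111111111
step 24: a <- 11                      00000000000000000000011111111111
step 25: b <- (b + 1)                 00000000000000000000011111111111
step 26: eval (b < (1 + (lane // 3))) 00000000000000000000011111111111
step 27: a <- 11                      00000000000000000000000011111111
step 28: b <- (b + 1)                 00000000000000000000000011111111
step 29: eval (b < (1 + (lane // 3))) 00000000000000000000000011111111
step 30: a <- 11                      00000000000000000000000000011111
step 31: b <- (b + 1)                 00000000000000000000000000011111
step 32: eval (b < (1 + (lane // 3))) 00000000000000000000000000011111
step 33: a <- 11                      00000000000000000000000000000011
step 34: b <- (b + 1)                 00000000000000000000000000000011
step 35: eval (b < (1 + (lane // 3))) 00000000000000000000000000000011
step 36: d <- -2                      11111111111111111111111111111111
step 37: a <- ((2 - a) - (b * 9))     11111111111111111111111111111111

Answer: 38 steps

b: 1,1,1,2,2,2,3,3,3,4,4,4,5,5,5,6,6,6,7,7,7,8,8,8,9,9,9,10,10,10,11,11
d: -2,-2,-2,-2,-2,-2,-2,-2,-2,-2,-2,-2,-2,-2,-2,-2,-2,-2,-2,-2,-2,-2,-2,-2,-2,-2,-2,-2,-2,-2,-2,-2
a: -18,-18,-18,-27,-27,-27,-36,-36,-36,-45,-45,-45,-54,-54,-54,-63,-63,-63,-72,-72,-72,-81,-81,-81,-90,-90,-90,-99,-99,-99,-108,-108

steps = 38; useful = 721; efficiency = 721/1216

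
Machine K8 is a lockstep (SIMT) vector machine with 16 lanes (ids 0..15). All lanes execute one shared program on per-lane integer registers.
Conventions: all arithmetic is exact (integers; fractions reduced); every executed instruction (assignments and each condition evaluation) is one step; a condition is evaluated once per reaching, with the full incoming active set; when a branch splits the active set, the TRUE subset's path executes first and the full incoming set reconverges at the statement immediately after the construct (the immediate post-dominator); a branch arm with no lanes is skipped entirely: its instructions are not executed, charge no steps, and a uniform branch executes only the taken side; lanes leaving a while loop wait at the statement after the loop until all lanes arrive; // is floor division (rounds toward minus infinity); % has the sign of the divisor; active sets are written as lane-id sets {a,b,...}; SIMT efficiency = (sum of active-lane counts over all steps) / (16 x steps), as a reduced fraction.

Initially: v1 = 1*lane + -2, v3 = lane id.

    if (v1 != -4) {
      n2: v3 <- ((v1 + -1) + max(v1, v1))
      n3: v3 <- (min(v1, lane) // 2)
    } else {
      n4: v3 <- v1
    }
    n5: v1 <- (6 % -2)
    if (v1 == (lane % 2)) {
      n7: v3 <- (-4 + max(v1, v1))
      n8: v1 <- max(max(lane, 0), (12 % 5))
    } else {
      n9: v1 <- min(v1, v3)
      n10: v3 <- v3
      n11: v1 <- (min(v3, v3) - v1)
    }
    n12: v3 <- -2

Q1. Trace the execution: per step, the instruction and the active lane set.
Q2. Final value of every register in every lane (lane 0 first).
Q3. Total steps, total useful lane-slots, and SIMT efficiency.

step 0: eval (v1 != -4)              {0,1,2,3,4,5,6,7,8,9,10,11,12,13,14,15}
step 1: v3 <- ((v1 + -1) + max(v1, v1)) {0,1,2,3,4,5,6,7,8,9,10,11,12,13,14,15}
step 2: v3 <- (min(v1, lane) // 2)   {0,1,2,3,4,5,6,7,8,9,10,11,12,13,14,15}
step 3: v1 <- (6 % -2)               {0,1,2,3,4,5,6,7,8,9,10,11,12,13,14,15}
step 4: eval (v1 == (lane % 2))      {0,1,2,3,4,5,6,7,8,9,10,11,12,13,14,15}
step 5: v3 <- (-4 + max(v1, v1))     {0,2,4,6,8,10,12,14}
step 6: v1 <- max(max(lane, 0), (12 % 5)) {0,2,4,6,8,10,12,14}
step 7: v1 <- min(v1, v3)            {1,3,5,7,9,11,13,15}
step 8: v3 <- v3                     {1,3,5,7,9,11,13,15}
step 9: v1 <- (min(v3, v3) - v1)     {1,3,5,7,9,11,13,15}
step 10: v3 <- -2                     {0,1,2,3,4,5,6,7,8,9,10,11,12,13,14,15}

Answer: 11 steps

v1: 2,0,2,0,4,1,6,2,8,3,10,4,12,5,14,6
v3: -2,-2,-2,-2,-2,-2,-2,-2,-2,-2,-2,-2,-2,-2,-2,-2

steps = 11; useful = 136; efficiency = 136/176 = 17/22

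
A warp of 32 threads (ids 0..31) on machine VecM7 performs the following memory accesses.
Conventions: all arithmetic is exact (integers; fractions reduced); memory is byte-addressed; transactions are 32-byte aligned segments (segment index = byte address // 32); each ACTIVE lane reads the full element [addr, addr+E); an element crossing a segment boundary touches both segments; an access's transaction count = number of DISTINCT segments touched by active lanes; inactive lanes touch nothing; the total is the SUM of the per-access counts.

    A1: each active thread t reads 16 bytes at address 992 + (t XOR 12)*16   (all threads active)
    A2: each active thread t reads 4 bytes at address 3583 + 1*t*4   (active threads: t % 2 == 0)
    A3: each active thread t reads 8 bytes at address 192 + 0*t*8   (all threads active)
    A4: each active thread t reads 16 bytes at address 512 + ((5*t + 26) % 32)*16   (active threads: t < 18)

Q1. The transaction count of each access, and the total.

A1: 16 transactions
A2: 5 transactions
A3: 1 transaction
A4: 15 transactions

Answer: 16,5,1,15; total 37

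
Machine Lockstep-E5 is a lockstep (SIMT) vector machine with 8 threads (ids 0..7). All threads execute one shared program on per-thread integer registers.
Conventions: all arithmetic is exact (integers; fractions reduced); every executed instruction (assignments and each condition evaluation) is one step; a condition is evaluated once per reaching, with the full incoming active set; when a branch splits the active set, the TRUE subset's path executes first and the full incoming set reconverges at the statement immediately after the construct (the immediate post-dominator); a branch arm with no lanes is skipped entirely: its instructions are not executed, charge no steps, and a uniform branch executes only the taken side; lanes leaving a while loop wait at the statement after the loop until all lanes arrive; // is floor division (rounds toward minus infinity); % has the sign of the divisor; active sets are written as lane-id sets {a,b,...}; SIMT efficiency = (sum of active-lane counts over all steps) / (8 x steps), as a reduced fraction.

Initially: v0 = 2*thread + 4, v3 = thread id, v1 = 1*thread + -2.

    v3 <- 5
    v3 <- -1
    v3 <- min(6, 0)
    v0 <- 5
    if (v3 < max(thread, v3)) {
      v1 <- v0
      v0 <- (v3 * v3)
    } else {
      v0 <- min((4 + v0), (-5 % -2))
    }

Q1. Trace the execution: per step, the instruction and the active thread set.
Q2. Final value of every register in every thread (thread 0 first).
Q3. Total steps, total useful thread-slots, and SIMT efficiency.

step 0: v3 <- 5                      {0,1,2,3,4,5,6,7}
step 1: v3 <- -1                     {0,1,2,3,4,5,6,7}
step 2: v3 <- min(6, 0)              {0,1,2,3,4,5,6,7}
step 3: v0 <- 5                      {0,1,2,3,4,5,6,7}
step 4: eval (v3 < max(thread, v3))  {0,1,2,3,4,5,6,7}
step 5: v1 <- v0                     {1,2,3,4,5,6,7}
step 6: v0 <- (v3 * v3)              {1,2,3,4,5,6,7}
step 7: v0 <- min((4 + v0), (-5 % -2)) {0}

Answer: 8 steps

v0: -1,0,0,0,0,0,0,0
v3: 0,0,0,0,0,0,0,0
v1: -2,5,5,5,5,5,5,5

steps = 8; useful = 55; efficiency = 55/64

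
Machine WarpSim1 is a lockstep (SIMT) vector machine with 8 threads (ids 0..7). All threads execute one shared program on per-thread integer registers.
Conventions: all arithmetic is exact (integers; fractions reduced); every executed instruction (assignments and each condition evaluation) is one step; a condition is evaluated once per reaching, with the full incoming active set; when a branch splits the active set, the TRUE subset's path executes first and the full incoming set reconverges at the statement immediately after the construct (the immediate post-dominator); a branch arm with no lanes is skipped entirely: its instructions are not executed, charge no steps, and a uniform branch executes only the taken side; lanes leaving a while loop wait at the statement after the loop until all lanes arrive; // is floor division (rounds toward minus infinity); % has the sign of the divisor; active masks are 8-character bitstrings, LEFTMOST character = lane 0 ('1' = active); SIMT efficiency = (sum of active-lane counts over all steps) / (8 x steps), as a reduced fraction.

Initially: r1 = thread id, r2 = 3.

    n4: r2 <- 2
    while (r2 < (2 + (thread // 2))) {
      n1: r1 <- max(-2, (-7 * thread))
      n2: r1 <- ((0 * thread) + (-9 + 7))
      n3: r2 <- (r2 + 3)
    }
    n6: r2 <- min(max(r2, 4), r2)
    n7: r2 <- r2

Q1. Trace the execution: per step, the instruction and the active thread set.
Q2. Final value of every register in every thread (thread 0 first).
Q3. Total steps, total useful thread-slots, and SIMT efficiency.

step 0: r2 <- 2                      11111111
step 1: eval (r2 < (2 + (thread // 2))) 11111111
step 2: r1 <- max(-2, (-7 * thread)) 00111111
step 3: r1 <- ((0 * thread) + (-9 + 7)) 00111111
step 4: r2 <- (r2 + 3)               00111111
step 5: eval (r2 < (2 + (thread // 2))) 00111111
step 6: r2 <- min(max(r2, 4), r2)    11111111
step 7: r2 <- r2                     11111111

Answer: 8 steps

r1: 0,1,-2,-2,-2,-2,-2,-2
r2: 2,2,5,5,5,5,5,5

steps = 8; useful = 56; efficiency = 56/64 = 7/8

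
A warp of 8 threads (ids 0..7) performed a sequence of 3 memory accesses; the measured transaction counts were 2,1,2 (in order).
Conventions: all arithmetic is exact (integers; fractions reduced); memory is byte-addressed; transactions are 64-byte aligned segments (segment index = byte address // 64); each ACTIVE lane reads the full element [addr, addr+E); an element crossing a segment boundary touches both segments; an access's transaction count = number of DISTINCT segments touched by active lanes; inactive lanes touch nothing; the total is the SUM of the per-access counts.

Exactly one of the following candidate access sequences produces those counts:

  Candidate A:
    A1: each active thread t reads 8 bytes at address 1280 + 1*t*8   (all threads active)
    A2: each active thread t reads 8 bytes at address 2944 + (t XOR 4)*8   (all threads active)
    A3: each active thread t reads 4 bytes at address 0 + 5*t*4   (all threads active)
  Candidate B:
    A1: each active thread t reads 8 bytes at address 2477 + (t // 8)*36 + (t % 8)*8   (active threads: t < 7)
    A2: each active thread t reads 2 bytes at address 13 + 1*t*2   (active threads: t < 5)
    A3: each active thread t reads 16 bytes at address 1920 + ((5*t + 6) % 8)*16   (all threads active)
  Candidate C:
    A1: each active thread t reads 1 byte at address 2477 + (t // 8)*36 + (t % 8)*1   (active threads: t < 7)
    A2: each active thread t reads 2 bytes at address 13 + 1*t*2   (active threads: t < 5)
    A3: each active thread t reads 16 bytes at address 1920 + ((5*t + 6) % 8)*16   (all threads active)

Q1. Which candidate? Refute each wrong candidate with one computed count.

A: A1 gives 1 transaction, not 2
C: A1 gives 1 transaction, not 2
B: all counts match (2,1,2)

Answer: B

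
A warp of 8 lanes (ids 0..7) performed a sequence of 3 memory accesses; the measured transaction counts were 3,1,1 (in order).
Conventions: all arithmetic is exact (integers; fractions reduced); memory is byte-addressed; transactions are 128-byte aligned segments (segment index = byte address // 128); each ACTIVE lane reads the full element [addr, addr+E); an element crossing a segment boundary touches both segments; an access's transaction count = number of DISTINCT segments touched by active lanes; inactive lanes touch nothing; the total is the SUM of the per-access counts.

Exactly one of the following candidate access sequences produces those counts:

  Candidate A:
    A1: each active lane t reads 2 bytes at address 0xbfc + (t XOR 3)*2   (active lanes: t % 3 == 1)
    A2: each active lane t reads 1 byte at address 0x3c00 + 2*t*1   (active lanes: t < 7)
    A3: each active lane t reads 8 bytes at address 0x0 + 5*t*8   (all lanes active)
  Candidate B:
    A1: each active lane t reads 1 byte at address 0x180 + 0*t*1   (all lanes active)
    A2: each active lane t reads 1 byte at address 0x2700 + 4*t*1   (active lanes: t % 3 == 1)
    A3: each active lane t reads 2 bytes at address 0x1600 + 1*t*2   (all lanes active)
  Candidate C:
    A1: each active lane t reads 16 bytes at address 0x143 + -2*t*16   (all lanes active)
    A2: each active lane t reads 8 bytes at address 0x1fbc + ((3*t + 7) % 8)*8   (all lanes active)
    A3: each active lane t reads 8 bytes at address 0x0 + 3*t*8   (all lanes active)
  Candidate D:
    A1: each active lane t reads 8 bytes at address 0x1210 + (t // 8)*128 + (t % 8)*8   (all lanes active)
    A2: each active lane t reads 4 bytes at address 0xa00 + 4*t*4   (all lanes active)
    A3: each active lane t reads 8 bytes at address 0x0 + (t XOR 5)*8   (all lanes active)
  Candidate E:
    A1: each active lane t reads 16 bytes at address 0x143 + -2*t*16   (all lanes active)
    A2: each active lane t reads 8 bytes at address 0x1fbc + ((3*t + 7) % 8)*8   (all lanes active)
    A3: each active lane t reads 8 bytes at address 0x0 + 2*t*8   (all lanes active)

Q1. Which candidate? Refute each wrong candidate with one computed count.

A: A1 gives 1 transaction, not 3
B: A1 gives 1 transaction, not 3
C: A3 gives 2 transactions, not 1
D: A1 gives 1 transaction, not 3
E: all counts match (3,1,1)

Answer: E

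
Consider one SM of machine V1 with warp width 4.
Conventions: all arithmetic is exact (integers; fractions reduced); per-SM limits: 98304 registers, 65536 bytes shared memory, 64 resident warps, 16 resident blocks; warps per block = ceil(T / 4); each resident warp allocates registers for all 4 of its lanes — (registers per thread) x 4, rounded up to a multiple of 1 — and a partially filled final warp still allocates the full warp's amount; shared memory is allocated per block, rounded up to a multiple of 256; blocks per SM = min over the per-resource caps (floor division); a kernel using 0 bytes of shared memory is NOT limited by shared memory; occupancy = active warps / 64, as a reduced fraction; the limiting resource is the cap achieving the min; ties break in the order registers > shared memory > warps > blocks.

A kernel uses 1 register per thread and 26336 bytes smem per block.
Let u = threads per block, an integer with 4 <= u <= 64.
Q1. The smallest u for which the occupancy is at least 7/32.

Answer: u = 25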